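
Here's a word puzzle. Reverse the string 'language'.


Reverse 'language' character by character: 'egaugnal'.

egaugnal


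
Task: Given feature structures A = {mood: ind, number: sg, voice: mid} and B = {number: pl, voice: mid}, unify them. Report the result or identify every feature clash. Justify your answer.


Compare features:
mood: A=ind vs B=_ -> unified: ind
number: A=sg vs B=pl -> CLASH
voice: A=mid vs B=mid -> unified: mid
Clash detected on feature 'number' (sg vs pl); unification fails.

CLASH on 'number' (sg vs pl)


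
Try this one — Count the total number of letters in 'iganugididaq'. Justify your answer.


Spell out 'iganugididaq' and number each letter: i(1), g(2), a(3), n(4), u(5), g(6), i(7), d(8), i(9), d(10), a(11), q(12). Total: 12 letters.

12


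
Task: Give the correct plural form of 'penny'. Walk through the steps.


Apply rule: Change -y to -ies (consonant + y). 'penny' becomes 'pennies'.

pennies


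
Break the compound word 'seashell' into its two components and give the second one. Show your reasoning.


Split 'seashell' into 'sea' + 'shell'. The second part is 'shell'.

shell


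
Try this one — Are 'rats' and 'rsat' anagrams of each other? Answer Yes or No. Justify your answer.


Sorted letters of 'rats': 'arst'
Sorted letters of 'rsat': 'arst'
They match.

Yes


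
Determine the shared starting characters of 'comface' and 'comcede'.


Compare from the start: 3 characters match: 'com'. Mismatch at position 4: 'f' vs 'c'.

com


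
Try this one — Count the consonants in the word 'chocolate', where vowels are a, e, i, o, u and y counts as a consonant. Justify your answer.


Consonants in 'chocolate': c, h, c, l, t = 5 consonants.

5


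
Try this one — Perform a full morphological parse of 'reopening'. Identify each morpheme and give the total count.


Step 1: Identify prefix: 're' (meaning: again)
Step 2: Identify root: 'open'
Step 3: Identify suffix(es): 'ing'
Decomposition: re- (prefix: again) + open (root) + -ing (suffix: ongoing action)
Total morphemes: 3

3 morphemes (re- (prefix: again) + open (root) + -ing (suffix: ongoing action))


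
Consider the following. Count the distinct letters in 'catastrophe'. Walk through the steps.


Unique letters in 'catastrophe': {a, c, e, h, o, p, r, s, t} = 9 distinct letters.

9


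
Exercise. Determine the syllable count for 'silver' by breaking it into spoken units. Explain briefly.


Break 'silver' into syllables: sil-ver -> sil | ver = 2 syllables

2 syllables


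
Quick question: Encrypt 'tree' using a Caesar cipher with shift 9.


Shift each letter by 9: t -> c, r -> a, e -> n, e -> n. Result: 'cann'.

cann


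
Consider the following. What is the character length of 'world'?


Spell out 'world' and number each letter: w(1), o(2), r(3), l(4), d(5). Total: 5 letters.

5


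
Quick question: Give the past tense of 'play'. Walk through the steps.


Apply rule: Add -ed. 'play' becomes 'played'.

played


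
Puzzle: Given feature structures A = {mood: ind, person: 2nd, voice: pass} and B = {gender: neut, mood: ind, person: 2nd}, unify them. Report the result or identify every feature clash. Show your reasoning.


Compare features:
gender: A=_ vs B=neut -> unified: neut
mood: A=ind vs B=ind -> unified: ind
person: A=2nd vs B=2nd -> unified: 2nd
voice: A=pass vs B=_ -> unified: pass
No clashes found.

Unified: {gender: neut, mood: ind, person: 2nd, voice: pass}


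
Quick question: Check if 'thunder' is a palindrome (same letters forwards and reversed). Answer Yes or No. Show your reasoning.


Forward: 'thunder'
Reversed: 'rednuht'
They differ.

No


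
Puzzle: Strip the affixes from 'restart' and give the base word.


Remove prefix 're' from 'restart' to get root 'start'.

start


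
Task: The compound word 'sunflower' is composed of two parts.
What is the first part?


Split 'sunflower' into 'sun' + 'flower'. The first part is 'sun'.

sun


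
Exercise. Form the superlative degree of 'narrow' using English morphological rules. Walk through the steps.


Apply superlative formation (add -est): 'narrow' -> 'narrowest'.

narrowest


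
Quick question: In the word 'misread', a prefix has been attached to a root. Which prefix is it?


The word 'misread' = 'mis' (prefix) + 'read' (root). The prefix is 'mis'.

mis


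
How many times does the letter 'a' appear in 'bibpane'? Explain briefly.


Letter 'a' in 'bibpane': found at position(s) 5 = 1 occurrence(s).

1


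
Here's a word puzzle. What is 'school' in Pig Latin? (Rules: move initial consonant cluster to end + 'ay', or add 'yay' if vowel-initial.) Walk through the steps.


'school': move consonant cluster 'sch' to end and add 'ay': 'oolschay'.

oolschay


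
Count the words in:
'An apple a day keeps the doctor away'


Split into words: An | apple | a | day | keeps | the | doctor | away = 8 words.

8


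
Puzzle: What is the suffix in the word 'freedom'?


The word 'freedom' = 'free' (root) + '-dom' (suffix). The suffix is '-dom'.

dom


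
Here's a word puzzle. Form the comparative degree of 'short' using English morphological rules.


Apply comparative formation (add -er): 'short' -> 'shorter'.

shorter


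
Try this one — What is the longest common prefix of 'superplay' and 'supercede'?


Compare from the start: 5 characters match: 'super'. Mismatch at position 6: 'p' vs 'c'.

super


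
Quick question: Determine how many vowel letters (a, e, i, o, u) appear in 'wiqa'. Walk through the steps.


Vowels in 'wiqa': i, a = 2 vowels.

2


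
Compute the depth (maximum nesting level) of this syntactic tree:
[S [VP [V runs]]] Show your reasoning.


Count bracket nesting levels:
'[' at pos 0: depth = 1
'[' at pos 3: depth = 2
'[' at pos 7: depth = 3
Maximum depth reached: 3

3


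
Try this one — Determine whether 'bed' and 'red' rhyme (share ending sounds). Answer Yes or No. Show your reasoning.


Rime (stressed vowel + following sounds) of 'bed': -ed = /ɛd/
Rime of 'red': -ed = /ɛd/
/ɛd/ and /ɛd/ are the same ending sound, so the words rhyme.

Yes


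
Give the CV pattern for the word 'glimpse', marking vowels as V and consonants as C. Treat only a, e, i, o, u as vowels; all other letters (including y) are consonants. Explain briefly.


Letter mapping: g = C, l = C, i = V, m = C, p = C, s = C, e = V.

CCVCCCV


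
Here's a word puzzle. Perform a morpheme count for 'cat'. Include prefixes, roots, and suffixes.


Decomposition: cat (free morpheme) = 1 morpheme(s)

1 morphemes


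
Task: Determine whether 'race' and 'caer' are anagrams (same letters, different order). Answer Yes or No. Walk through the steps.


Sorted letters of 'race': 'acer'
Sorted letters of 'caer': 'acer'
They match.

Yes


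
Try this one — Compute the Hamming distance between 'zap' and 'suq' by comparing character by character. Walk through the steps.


Alignment:
Position 1: 'z' vs 's' = DIFFER
Position 2: 'a' vs 'u' = DIFFER
Position 3: 'p' vs 'q' = DIFFER
Total differences: 3

3


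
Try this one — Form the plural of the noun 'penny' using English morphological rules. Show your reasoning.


Apply rule: Change -y to -ies (consonant + y). 'penny' becomes 'pennies'.

pennies


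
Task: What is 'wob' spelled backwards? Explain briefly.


Reverse 'wob' character by character: 'bow'.

bow


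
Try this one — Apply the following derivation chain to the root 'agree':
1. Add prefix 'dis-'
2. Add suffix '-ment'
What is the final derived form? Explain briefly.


Step 1: Add prefix 'dis-' to 'agree' = 'disagree'
Step 2: Add suffix '-ment' to 'disagree' = 'disagreement'

disagreement


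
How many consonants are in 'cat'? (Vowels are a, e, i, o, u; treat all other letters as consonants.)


Consonants in 'cat': c, t = 2 consonants.

2


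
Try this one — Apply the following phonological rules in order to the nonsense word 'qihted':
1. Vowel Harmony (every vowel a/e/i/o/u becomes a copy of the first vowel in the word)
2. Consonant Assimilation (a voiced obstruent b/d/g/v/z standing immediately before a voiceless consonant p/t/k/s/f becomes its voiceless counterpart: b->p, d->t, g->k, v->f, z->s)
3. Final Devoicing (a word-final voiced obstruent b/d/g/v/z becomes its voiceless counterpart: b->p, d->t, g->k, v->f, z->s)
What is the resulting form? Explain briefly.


Starting form: 'qihted'
Rule 1: Vowel Harmony: all vowels become 'i' (matching first vowel). 'qihted' -> 'qihtid'
Rule 2: Consonant Assimilation: no voiced obstruent (b/d/g/v/z) stands immediately before a voiceless consonant (p/t/k/s/f). No change.
Rule 3: Final Devoicing: word-final voiced obstruent 'd' becomes voiceless 't'. 'qihtid' -> 'qihtit'
Final form: 'qihtit'

qihtit


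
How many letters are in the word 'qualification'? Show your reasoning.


Spell out 'qualification' and number each letter: q(1), u(2), a(3), l(4), i(5), f(6), i(7), c(8), a(9), t(10), i(11), o(12), n(13). Total: 13 letters.

13


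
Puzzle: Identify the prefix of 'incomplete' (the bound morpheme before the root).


The word 'incomplete' = 'in' (prefix) + 'complete' (root). The prefix is 'in'.

in


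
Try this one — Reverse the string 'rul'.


Reverse 'rul' character by character: 'lur'.

lur


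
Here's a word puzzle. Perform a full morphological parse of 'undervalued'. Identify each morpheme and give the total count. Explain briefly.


Step 1: Identify prefix: 'under' (meaning: beneath/insufficient)
Step 2: Identify root: 'value'
Step 3: Identify suffix(es): 'ed'
Decomposition: under- (prefix: beneath/insufficient) + value (root) + -ed (suffix: past)
Total morphemes: 3

3 morphemes (under- (prefix: beneath/insufficient) + value (root) + -ed (suffix: past))


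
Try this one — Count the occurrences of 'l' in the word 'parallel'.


Letter 'l' in 'parallel': found at position(s) 5, 6, 8 = 3 occurrence(s).

3


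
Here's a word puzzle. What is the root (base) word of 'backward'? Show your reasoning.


Remove suffix '-ward' from 'backward' to get root 'back'.

back


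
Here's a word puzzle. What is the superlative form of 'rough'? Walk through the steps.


Apply superlative formation (add -est): 'rough' -> 'roughest'.

roughest


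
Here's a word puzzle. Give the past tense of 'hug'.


Apply rule: Double final consonant and add -ed. 'hug' becomes 'hugged'.

hugged


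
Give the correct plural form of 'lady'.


Apply rule: Change -y to -ies (consonant + y). 'lady' becomes 'ladies'.

ladies


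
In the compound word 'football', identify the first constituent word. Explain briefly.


Split 'football' into 'foot' + 'ball'. The first part is 'foot'.

foot


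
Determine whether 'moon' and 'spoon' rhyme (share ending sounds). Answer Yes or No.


Rime (stressed vowel + following sounds) of 'moon': -oon = /uːn/
Rime of 'spoon': -oon = /uːn/
/uːn/ and /uːn/ are the same ending sound, so the words rhyme.

Yes


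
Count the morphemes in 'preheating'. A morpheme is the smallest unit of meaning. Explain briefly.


Decomposition: pre- (prefix) + heat (root) + -ing (suffix) = 3 morpheme(s)

3 morphemes


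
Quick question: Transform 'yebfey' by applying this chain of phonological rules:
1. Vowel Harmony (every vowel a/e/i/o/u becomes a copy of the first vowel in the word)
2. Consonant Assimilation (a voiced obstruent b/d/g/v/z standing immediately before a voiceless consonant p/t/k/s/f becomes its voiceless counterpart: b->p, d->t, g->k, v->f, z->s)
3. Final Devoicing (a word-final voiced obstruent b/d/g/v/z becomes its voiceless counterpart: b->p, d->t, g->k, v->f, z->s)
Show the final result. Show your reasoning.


Starting form: 'yebfey'
Rule 1: Vowel Harmony: all vowels already match. No change.
Rule 2: Consonant Assimilation: voiced obstruent before voiceless consonant becomes voiceless ('bf' -> 'pf'). 'yebfey' -> 'yepfey'
Rule 3: Final Devoicing: final consonant 'y' is not one of the voiced obstruents b/d/g/v/z. No change.
Final form: 'yepfey'

yepfey


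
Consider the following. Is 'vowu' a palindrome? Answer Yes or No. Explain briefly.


Forward: 'vowu'
Reversed: 'uwov'
They differ.

No


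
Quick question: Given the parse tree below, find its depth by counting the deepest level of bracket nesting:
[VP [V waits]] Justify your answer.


Count bracket nesting levels:
'[' at pos 0: depth = 1
'[' at pos 4: depth = 2
Maximum depth reached: 2

2


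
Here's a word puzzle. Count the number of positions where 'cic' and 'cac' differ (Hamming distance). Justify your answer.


Alignment:
Position 1: 'c' vs 'c' = match
Position 2: 'i' vs 'a' = DIFFER
Position 3: 'c' vs 'c' = match
Total differences: 1

1


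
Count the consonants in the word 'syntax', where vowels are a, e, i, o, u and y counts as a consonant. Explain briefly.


Consonants in 'syntax': s, y, n, t, x = 5 consonants.

5


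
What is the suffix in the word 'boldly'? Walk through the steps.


The word 'boldly' = 'bold' (root) + '-ly' (suffix). The suffix is '-ly'.

ly


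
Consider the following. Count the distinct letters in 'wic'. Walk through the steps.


Unique letters in 'wic': {c, i, w} = 3 distinct letters.

3


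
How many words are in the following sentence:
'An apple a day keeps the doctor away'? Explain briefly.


Split into words: An | apple | a | day | keeps | the | doctor | away = 8 words.

8


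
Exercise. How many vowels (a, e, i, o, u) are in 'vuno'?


Vowels in 'vuno': u, o = 2 vowels.

2


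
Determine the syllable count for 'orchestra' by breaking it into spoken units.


Break 'orchestra' into syllables: or-ches-tra -> or | ches | tra = 3 syllables

3 syllables


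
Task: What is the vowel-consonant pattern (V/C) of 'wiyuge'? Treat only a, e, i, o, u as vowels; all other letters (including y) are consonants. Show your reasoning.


Letter mapping: w = C, i = V, y = C, u = V, g = C, e = V.

CVCVCV


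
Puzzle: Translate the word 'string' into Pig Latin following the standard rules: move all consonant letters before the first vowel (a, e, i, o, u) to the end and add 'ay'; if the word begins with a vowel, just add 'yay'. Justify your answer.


'string': move consonant cluster 'str' to end and add 'ay': 'ingstray'.

ingstray


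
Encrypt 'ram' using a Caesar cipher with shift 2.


Shift each letter by 2: r -> t, a -> c, m -> o. Result: 'tco'.

tco


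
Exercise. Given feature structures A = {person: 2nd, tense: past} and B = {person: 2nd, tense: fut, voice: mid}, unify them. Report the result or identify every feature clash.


Compare features:
person: A=2nd vs B=2nd -> unified: 2nd
tense: A=past vs B=fut -> CLASH
voice: A=_ vs B=mid -> unified: mid
Clash detected on feature 'tense' (past vs fut); unification fails.

CLASH on 'tense' (past vs fut)


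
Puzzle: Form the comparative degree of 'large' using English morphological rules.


Apply comparative formation (ends in e: add -r): 'large' -> 'larger'.

larger


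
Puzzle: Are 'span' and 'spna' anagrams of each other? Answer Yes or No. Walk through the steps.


Sorted letters of 'span': 'anps'
Sorted letters of 'spna': 'anps'
They match.

Yes


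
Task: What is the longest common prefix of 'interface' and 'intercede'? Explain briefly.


Compare from the start: 5 characters match: 'inter'. Mismatch at position 6: 'f' vs 'c'.

inter


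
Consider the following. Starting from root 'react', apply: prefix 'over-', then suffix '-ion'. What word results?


Step 1: Add prefix 'over-' to 'react' = 'overreact'
Step 2: Add suffix '-ion' to 'overreact' = 'overreaction'

overreaction


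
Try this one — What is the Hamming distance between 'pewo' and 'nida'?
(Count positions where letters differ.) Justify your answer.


Alignment:
Position 1: 'p' vs 'n' = DIFFER
Position 2: 'e' vs 'i' = DIFFER
Position 3: 'w' vs 'd' = DIFFER
Position 4: 'o' vs 'a' = DIFFER
Total differences: 4

4


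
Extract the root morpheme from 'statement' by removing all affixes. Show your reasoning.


Remove suffix '-ment' from 'statement' to get root 'state'.

state


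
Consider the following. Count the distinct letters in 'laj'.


Unique letters in 'laj': {a, j, l} = 3 distinct letters.

3


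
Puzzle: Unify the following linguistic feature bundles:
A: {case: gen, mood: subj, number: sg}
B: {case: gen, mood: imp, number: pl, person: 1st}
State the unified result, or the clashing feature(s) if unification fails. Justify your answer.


Compare features:
case: A=gen vs B=gen -> unified: gen
mood: A=subj vs B=imp -> CLASH
number: A=sg vs B=pl -> CLASH
person: A=_ vs B=1st -> unified: 1st
Clashes detected on features 'mood' (subj vs imp) and 'number' (sg vs pl); unification fails.

CLASH on 'mood' (subj vs imp) and 'number' (sg vs pl)


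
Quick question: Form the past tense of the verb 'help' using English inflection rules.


Apply rule: Add -ed. 'help' becomes 'helped'.

helped


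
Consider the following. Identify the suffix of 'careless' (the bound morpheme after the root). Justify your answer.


The word 'careless' = 'care' (root) + '-less' (suffix). The suffix is '-less'.

less


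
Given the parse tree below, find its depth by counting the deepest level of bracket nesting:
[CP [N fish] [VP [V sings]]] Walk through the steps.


Count bracket nesting levels:
'[' at pos 0: depth = 1
'[' at pos 4: depth = 2
'[' at pos 13: depth = 2
'[' at pos 17: depth = 3
Maximum depth reached: 3

3


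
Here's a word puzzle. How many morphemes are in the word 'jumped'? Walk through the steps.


Decomposition: jump (root) + -ed (suffix) = 2 morpheme(s)

2 morphemes


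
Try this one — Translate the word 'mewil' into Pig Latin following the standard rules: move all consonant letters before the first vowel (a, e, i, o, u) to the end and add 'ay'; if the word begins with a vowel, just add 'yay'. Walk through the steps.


'mewil': move consonant cluster 'm' to end and add 'ay': 'ewilmay'.

ewilmay


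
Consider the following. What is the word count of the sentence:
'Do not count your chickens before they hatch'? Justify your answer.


Split into words: Do | not | count | your | chickens | before | they | hatch = 8 words.

8


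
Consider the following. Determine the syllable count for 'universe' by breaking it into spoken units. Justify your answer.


Break 'universe' into syllables: u-ni-verse -> u | ni | verse = 3 syllables

3 syllables


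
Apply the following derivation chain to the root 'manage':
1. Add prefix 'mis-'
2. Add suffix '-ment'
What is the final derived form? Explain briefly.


Step 1: Add prefix 'mis-' to 'manage' = 'mismanage'
Step 2: Add suffix '-ment' to 'mismanage' = 'mismanagement'

mismanagement


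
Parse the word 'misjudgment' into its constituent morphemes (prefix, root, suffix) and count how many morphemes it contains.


Step 1: Identify prefix: 'mis' (meaning: wrongly)
Step 2: Identify root: 'judge'
Step 3: Identify suffix(es): 'ment'
Decomposition: mis- (prefix: wrongly) + judge (root) + -ment (suffix: action/result)
Total morphemes: 3

3 morphemes (mis- (prefix: wrongly) + judge (root) + -ment (suffix: action/result))


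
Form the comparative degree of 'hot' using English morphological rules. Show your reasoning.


Apply comparative formation (double final consonant, add -er): 'hot' -> 'hotter'.

hotter


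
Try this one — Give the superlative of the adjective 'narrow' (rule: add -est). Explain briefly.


Apply superlative formation (add -est): 'narrow' -> 'narrowest'.

narrowest


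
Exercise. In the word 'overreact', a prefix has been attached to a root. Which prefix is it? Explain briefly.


The word 'overreact' = 'over' (prefix) + 'react' (root). The prefix is 'over'.

over


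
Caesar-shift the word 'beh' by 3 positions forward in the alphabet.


Shift each letter by 3: b -> e, e -> h, h -> k. Result: 'ehk'.

ehk


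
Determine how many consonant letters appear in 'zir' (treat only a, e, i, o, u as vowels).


Consonants in 'zir': z, r = 2 consonants.

2


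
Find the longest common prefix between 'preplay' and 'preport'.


Compare from the start: 4 characters match: 'prep'. Mismatch at position 5: 'l' vs 'o'.

prep


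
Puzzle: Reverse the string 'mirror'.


Reverse 'mirror' character by character: 'rorrim'.

rorrim


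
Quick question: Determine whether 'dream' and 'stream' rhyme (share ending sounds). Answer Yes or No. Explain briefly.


Rime (stressed vowel + following sounds) of 'dream': -eam = /iːm/
Rime of 'stream': -eam = /iːm/
/iːm/ and /iːm/ are the same ending sound, so the words rhyme.

Yes


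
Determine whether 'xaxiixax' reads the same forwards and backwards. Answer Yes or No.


Forward: 'xaxiixax'
Reversed: 'xaxiixax'
They are identical.

Yes


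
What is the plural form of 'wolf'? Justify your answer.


Apply rule: Change -f to -ves. 'wolf' becomes 'wolves'.

wolves


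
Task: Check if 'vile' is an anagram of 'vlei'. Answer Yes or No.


Sorted letters of 'vile': 'eilv'
Sorted letters of 'vlei': 'eilv'
They match.

Yes


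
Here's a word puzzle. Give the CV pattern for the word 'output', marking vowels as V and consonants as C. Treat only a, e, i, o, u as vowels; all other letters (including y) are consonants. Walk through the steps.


Letter mapping: o = V, u = V, t = C, p = C, u = V, t = C.

VVCCVC


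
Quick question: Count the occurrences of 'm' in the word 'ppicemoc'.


Letter 'm' in 'ppicemoc': found at position(s) 6 = 1 occurrence(s).

1


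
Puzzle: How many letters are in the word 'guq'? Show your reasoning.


Spell out 'guq' and number each letter: g(1), u(2), q(3). Total: 3 letters.

3


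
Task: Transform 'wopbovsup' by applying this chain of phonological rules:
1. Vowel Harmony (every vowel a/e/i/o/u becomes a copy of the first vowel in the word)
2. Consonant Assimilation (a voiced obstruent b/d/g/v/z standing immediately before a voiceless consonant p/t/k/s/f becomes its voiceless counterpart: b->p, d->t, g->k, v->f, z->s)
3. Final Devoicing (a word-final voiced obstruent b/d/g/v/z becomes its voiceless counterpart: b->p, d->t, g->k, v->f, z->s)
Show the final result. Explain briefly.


Starting form: 'wopbovsup'
Rule 1: Vowel Harmony: all vowels become 'o' (matching first vowel). 'wopbovsup' -> 'wopbovsop'
Rule 2: Consonant Assimilation: voiced obstruent before voiceless consonant becomes voiceless ('vs' -> 'fs'). 'wopbovsop' -> 'wopbofsop'
Rule 3: Final Devoicing: final consonant 'p' is not one of the voiced obstruents b/d/g/v/z. No change.
Final form: 'wopbofsop'

wopbofsop


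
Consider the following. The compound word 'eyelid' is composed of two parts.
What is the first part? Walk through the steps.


Split 'eyelid' into 'eye' + 'lid'. The first part is 'eye'.

eye


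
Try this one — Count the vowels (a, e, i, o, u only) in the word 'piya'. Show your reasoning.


Vowels in 'piya': i, a = 2 vowels.

2


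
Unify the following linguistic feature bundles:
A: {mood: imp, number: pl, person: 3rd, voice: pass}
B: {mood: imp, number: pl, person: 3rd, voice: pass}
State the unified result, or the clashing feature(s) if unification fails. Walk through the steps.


Compare features:
mood: A=imp vs B=imp -> unified: imp
number: A=pl vs B=pl -> unified: pl
person: A=3rd vs B=3rd -> unified: 3rd
voice: A=pass vs B=pass -> unified: pass
No clashes found.

Unified: {mood: imp, number: pl, person: 3rd, voice: pass}


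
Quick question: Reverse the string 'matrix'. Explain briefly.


Reverse 'matrix' character by character: 'xirtam'.

xirtam


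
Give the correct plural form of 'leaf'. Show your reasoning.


Apply rule: Change -f to -ves. 'leaf' becomes 'leaves'.

leaves


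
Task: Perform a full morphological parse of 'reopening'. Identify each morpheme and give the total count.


Step 1: Identify prefix: 're' (meaning: again)
Step 2: Identify root: 'open'
Step 3: Identify suffix(es): 'ing'
Decomposition: re- (prefix: again) + open (root) + -ing (suffix: ongoing action)
Total morphemes: 3

3 morphemes (re- (prefix: again) + open (root) + -ing (suffix: ongoing action))


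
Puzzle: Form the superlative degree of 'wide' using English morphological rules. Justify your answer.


Apply superlative formation (ends in e: add -st): 'wide' -> 'widest'.

widest


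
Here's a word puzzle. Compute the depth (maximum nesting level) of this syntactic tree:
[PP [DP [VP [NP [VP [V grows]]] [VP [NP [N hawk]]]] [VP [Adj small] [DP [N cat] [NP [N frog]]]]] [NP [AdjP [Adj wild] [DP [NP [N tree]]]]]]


Count bracket nesting levels:
'[' at pos 0: depth = 1
'[' at pos 4: depth = 2
'[' at pos 8: depth = 3
'[' at pos 12: depth = 4
'[' at pos 16: depth = 5
'[' at pos 20: depth = 6
'[' at pos 32: depth = 4
'[' at pos 36: depth = 5
'[' at pos 40: depth = 6
'[' at pos 52: depth = 3
'[' at pos 56: depth = 4
'[' at pos 68: depth = 4
'[' at pos 72: depth = 5
'[' at pos 80: depth = 5
'[' at pos 84: depth = 6
'[' at pos 97: depth = 2
'[' at pos 101: depth = 3
'[' at pos 107: depth = 4
'[' at pos 118: depth = 4
'[' at pos 122: depth = 5
'[' at pos 126: depth = 6
Maximum depth reached: 6

6


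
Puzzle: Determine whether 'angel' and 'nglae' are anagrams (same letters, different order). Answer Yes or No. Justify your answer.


Sorted letters of 'angel': 'aegln'
Sorted letters of 'nglae': 'aegln'
They match.

Yes


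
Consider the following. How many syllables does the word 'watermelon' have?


Break 'watermelon' into syllables: wa-ter-mel-on -> wa | ter | mel | on = 4 syllables

4 syllables


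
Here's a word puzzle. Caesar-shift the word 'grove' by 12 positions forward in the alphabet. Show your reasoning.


Shift each letter by 12: g -> s, r -> d, o -> a, v -> h, e -> q. Result: 'sdahq'.

sdahq


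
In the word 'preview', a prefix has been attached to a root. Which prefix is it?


The word 'preview' = 'pre' (prefix) + 'view' (root). The prefix is 'pre'.

pre


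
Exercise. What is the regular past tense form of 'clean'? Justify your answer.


Apply rule: Add -ed. 'clean' becomes 'cleaned'.

cleaned


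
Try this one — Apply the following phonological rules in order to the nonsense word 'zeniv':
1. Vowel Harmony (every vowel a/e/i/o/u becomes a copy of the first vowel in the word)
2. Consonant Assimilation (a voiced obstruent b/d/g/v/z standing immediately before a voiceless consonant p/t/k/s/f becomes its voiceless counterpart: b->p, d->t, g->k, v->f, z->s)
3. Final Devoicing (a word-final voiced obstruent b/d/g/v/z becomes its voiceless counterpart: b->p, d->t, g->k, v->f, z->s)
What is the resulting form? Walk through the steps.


Starting form: 'zeniv'
Rule 1: Vowel Harmony: all vowels become 'e' (matching first vowel). 'zeniv' -> 'zenev'
Rule 2: Consonant Assimilation: no voiced obstruent (b/d/g/v/z) stands immediately before a voiceless consonant (p/t/k/s/f). No change.
Rule 3: Final Devoicing: word-final voiced obstruent 'v' becomes voiceless 'f'. 'zenev' -> 'zenef'
Final form: 'zenef'

zenef


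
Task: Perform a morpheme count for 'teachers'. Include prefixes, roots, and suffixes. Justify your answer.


Decomposition: teach (root) + -er (suffix) + -s (plural) = 3 morpheme(s)

3 morphemes


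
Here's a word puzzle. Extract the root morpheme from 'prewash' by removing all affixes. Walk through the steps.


Remove prefix 'pre' from 'prewash' to get root 'wash'.

wash


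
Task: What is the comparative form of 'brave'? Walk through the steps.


Apply comparative formation (ends in e: add -r): 'brave' -> 'braver'.

braver


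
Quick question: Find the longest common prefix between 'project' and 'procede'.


Compare from the start: 3 characters match: 'pro'. Mismatch at position 4: 'j' vs 'c'.

pro


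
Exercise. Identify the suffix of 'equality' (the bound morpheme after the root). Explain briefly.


The word 'equality' = 'equal' (root) + '-ity' (suffix). The suffix is '-ity'.

ity


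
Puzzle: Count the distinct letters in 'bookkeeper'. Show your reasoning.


Unique letters in 'bookkeeper': {b, e, k, o, p, r} = 6 distinct letters.

6


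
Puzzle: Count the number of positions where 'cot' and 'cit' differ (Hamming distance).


Alignment:
Position 1: 'c' vs 'c' = match
Position 2: 'o' vs 'i' = DIFFER
Position 3: 't' vs 't' = match
Total differences: 1

1


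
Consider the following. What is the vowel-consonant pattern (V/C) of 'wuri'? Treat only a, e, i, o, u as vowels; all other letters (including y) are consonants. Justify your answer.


Letter mapping: w = C, u = V, r = C, i = V.

CVCV


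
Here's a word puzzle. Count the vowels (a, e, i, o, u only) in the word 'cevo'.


Vowels in 'cevo': e, o = 2 vowels.

2


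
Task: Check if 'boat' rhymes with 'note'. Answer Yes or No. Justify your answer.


Rime (stressed vowel + following sounds) of 'boat': -oat = /oʊt/
Rime of 'note': -ote = /oʊt/
/oʊt/ and /oʊt/ are the same ending sound, so the words rhyme.

Yes


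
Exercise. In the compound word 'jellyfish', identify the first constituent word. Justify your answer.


Split 'jellyfish' into 'jelly' + 'fish'. The first part is 'jelly'.

jelly


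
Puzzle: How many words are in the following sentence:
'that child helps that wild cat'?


Split into words: that | child | helps | that | wild | cat = 6 words.

6


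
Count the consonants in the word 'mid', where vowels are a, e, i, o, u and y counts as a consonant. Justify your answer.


Consonants in 'mid': m, d = 2 consonants.

2


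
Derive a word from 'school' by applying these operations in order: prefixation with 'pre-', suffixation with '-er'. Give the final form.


Step 1: Add prefix 'pre-' to 'school' = 'preschool'
Step 2: Add suffix '-er' to 'preschool' = 'preschooler'

preschooler


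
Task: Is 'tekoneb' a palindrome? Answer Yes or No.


Forward: 'tekoneb'
Reversed: 'benoket'
They differ.

No


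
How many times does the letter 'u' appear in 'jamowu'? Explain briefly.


Letter 'u' in 'jamowu': found at position(s) 6 = 1 occurrence(s).

1


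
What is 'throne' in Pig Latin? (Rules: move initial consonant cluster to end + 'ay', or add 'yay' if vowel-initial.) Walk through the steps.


'throne': move consonant cluster 'thr' to end and add 'ay': 'onethray'.

onethray


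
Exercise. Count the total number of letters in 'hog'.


Spell out 'hog' and number each letter: h(1), o(2), g(3). Total: 3 letters.

3


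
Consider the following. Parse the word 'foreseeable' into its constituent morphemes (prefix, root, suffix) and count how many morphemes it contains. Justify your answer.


Step 1: Identify prefix: 'fore' (meaning: before/front)
Step 2: Identify root: 'see'
Step 3: Identify suffix(es): 'able'
Decomposition: fore- (prefix: before/front) + see (root) + -able (suffix: capable of)
Total morphemes: 3

3 morphemes (fore- (prefix: before/front) + see (root) + -able (suffix: capable of))


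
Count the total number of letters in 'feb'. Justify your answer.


Spell out 'feb' and number each letter: f(1), e(2), b(3). Total: 3 letters.

3


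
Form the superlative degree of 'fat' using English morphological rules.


Apply superlative formation (double final consonant, add -est): 'fat' -> 'fattest'.

fattest


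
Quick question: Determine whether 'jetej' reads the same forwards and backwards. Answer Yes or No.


Forward: 'jetej'
Reversed: 'jetej'
They are identical.

Yes


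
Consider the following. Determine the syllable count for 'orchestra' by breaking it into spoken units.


Break 'orchestra' into syllables: or-ches-tra -> or | ches | tra = 3 syllables

3 syllables


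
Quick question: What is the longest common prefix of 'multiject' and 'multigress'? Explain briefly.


Compare from the start: 5 characters match: 'multi'. Mismatch at position 6: 'j' vs 'g'.

multi


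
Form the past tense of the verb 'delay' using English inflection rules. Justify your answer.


Apply rule: Add -ed. 'delay' becomes 'delayed'.

delayed


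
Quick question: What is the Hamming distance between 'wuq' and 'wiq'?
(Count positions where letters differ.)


Alignment:
Position 1: 'w' vs 'w' = match
Position 2: 'u' vs 'i' = DIFFER
Position 3: 'q' vs 'q' = match
Total differences: 1

1


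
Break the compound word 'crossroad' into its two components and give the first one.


Split 'crossroad' into 'cross' + 'road'. The first part is 'cross'.

cross


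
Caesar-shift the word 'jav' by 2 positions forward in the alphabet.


Shift each letter by 2: j -> l, a -> c, v -> x. Result: 'lcx'.

lcx


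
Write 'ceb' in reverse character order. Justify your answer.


Reverse 'ceb' character by character: 'bec'.

bec


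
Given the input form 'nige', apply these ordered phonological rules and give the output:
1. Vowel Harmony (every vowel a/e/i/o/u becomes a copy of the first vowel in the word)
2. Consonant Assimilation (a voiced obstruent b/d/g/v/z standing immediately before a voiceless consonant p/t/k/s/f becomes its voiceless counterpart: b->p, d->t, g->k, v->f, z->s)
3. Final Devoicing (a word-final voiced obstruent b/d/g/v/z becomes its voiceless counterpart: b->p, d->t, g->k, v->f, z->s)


Starting form: 'nige'
Rule 1: Vowel Harmony: all vowels become 'i' (matching first vowel). 'nige' -> 'nigi'
Rule 2: Consonant Assimilation: no voiced obstruent (b/d/g/v/z) stands immediately before a voiceless consonant (p/t/k/s/f). No change.
Rule 3: Final Devoicing: the word ends in the vowel 'i', not a consonant. No change.
Final form: 'nigi'

nigi


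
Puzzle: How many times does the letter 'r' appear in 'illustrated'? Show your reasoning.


Letter 'r' in 'illustrated': found at position(s) 7 = 1 occurrence(s).

1


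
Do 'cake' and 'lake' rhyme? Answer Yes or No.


Rime (stressed vowel + following sounds) of 'cake': -ake = /eɪk/
Rime of 'lake': -ake = /eɪk/
/eɪk/ and /eɪk/ are the same ending sound, so the words rhyme.

Yes


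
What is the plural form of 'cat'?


Apply rule: Add -s. 'cat' becomes 'cats'.

cats


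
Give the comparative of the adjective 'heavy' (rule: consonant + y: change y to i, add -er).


Apply comparative formation (consonant + y: change y to i, add -er): 'heavy' -> 'heavier'.

heavier


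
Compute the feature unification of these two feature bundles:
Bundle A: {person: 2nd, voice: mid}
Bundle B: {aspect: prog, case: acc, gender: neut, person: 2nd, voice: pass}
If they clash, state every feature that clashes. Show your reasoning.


Compare features:
aspect: A=_ vs B=prog -> unified: prog
case: A=_ vs B=acc -> unified: acc
gender: A=_ vs B=neut -> unified: neut
person: A=2nd vs B=2nd -> unified: 2nd
voice: A=mid vs B=pass -> CLASH
Clash detected on feature 'voice' (mid vs pass); unification fails.

CLASH on 'voice' (mid vs pass)


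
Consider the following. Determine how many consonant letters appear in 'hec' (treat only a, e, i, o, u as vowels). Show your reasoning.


Consonants in 'hec': h, c = 2 consonants.

2


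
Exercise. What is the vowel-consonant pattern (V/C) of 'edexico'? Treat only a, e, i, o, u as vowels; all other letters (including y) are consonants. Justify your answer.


Letter mapping: e = V, d = C, e = V, x = C, i = V, c = C, o = V.

VCVCVCV


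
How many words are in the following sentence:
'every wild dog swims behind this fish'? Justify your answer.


Split into words: every | wild | dog | swims | behind | this | fish = 7 words.

7


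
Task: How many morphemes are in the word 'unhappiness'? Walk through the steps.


Decomposition: un- (prefix) + happy (root) + -ness (suffix) = 3 morpheme(s)

3 morphemes


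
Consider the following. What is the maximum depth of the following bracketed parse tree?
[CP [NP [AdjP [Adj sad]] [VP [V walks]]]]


Count bracket nesting levels:
'[' at pos 0: depth = 1
'[' at pos 4: depth = 2
'[' at pos 8: depth = 3
'[' at pos 14: depth = 4
'[' at pos 25: depth = 3
'[' at pos 29: depth = 4
Maximum depth reached: 4

4


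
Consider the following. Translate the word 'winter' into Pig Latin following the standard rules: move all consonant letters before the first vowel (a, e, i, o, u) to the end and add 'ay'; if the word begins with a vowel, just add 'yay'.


'winter': move consonant cluster 'w' to end and add 'ay': 'interway'.

interway


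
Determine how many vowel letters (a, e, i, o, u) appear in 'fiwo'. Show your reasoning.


Vowels in 'fiwo': i, o = 2 vowels.

2


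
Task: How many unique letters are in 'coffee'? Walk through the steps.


Unique letters in 'coffee': {c, e, f, o} = 4 distinct letters.

4


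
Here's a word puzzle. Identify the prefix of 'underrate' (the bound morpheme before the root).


The word 'underrate' = 'under' (prefix) + 'rate' (root). The prefix is 'under'.

under


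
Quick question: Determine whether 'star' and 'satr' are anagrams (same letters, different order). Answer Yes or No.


Sorted letters of 'star': 'arst'
Sorted letters of 'satr': 'arst'
They match.

Yes


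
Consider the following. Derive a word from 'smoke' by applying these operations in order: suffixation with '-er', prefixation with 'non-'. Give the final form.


Step 1: Add suffix '-er' to 'smoke' = 'smoker'
Step 2: Add prefix 'non-' to 'smoker' = 'nonsmoker'

nonsmoker


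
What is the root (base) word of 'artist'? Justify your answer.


Remove suffix '-ist' from 'artist' to get root 'art'.

art


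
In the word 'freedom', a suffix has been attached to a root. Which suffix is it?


The word 'freedom' = 'free' (root) + '-dom' (suffix). The suffix is '-dom'.

dom


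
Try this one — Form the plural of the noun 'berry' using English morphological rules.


Apply rule: Change -y to -ies (consonant + y). 'berry' becomes 'berries'.

berries


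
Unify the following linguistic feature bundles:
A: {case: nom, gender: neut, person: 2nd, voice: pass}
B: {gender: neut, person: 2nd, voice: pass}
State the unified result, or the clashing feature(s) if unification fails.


Compare features:
case: A=nom vs B=_ -> unified: nom
gender: A=neut vs B=neut -> unified: neut
person: A=2nd vs B=2nd -> unified: 2nd
voice: A=pass vs B=pass -> unified: pass
No clashes found.

Unified: {case: nom, gender: neut, person: 2nd, voice: pass}


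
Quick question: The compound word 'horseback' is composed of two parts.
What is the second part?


Split 'horseback' into 'horse' + 'back'. The second part is 'back'.

back


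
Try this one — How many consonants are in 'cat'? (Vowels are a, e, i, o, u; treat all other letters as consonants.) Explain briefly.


Consonants in 'cat': c, t = 2 consonants.

2


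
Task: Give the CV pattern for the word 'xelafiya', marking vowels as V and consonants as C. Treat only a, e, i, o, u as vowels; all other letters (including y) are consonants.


Letter mapping: x = C, e = V, l = C, a = V, f = C, i = V, y = C, a = V.

CVCVCVCV


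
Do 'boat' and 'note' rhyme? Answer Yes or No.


Rime (stressed vowel + following sounds) of 'boat': -oat = /oʊt/
Rime of 'note': -ote = /oʊt/
/oʊt/ and /oʊt/ are the same ending sound, so the words rhyme.

Yes


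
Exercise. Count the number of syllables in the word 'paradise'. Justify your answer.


Break 'paradise' into syllables: par-a-dise -> par | a | dise = 3 syllables

3 syllables


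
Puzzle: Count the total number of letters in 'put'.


Spell out 'put' and number each letter: p(1), u(2), t(3). Total: 3 letters.

3


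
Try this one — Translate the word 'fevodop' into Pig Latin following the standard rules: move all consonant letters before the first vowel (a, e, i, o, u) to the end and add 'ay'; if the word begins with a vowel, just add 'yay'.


'fevodop': move consonant cluster 'f' to end and add 'ay': 'evodopfay'.

evodopfay
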